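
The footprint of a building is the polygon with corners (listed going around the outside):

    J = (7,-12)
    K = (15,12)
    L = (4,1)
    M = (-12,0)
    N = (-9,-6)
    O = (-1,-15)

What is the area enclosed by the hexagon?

Cross-terms: 264, -33, 12, 72, 129, 117  ⇒  Σ = 561
Area = |Σ|/2 = 280.5.

280.5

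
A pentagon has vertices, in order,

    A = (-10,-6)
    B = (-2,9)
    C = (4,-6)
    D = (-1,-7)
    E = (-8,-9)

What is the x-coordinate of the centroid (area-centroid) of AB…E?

-751/249

Apply the surveyor's formula. First the cross-terms c_i = x_i·y_{i+1} − x_{i+1}·y_i:
  -102, -24, -34, -47, -42  ⇒  2A = -249, A = -124.5.
Then Σ (x_i + x_{i+1})·c_i = 2253, so x̄ = 2253 / (6·(-124.5)) = -751/249.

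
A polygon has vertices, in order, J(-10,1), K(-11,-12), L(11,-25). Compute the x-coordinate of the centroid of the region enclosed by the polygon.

Apply Gauss's area formula. First the cross-terms c_i = x_i·y_{i+1} − x_{i+1}·y_i:
  131, 407, -239  ⇒  2A = 299, A = 149.5.
Then Σ (x_i + x_{i+1})·c_i = -2990, so x̄ = -2990 / (6·149.5) = -10/3.

-10/3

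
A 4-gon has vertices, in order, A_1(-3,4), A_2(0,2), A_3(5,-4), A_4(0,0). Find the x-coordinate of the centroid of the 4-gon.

2/3

Apply the shoelace formula. First the cross-terms c_i = x_i·y_{i+1} − x_{i+1}·y_i:
  -6, -10, 0, 0  ⇒  2A = -16, A = -8.
Then Σ (x_i + x_{i+1})·c_i = -32, so x̄ = -32 / (6·(-8)) = 2/3.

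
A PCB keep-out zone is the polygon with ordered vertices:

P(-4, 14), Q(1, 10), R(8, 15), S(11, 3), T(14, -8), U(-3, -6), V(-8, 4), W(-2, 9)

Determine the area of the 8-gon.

307

P→Q: (-4)(10) − (1)(14) = -54
Q→R: (1)(15) − (8)(10) = -65
R→S: (8)(3) − (11)(15) = -141
S→T: (11)(-8) − (14)(3) = -130
T→U: (14)(-6) − (-3)(-8) = -108
U→V: (-3)(4) − (-8)(-6) = -60
V→W: (-8)(9) − (-2)(4) = -64
W→P: (-2)(14) − (-4)(9) = 8
Σ = -614
Area = |Σ|/2 = 307.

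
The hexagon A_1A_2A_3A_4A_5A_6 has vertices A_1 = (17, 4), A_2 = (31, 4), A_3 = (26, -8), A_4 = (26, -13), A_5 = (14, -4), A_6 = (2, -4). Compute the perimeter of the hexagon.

76

|A_1A_2| = √((14)² + (0)²) = √196 = 14
|A_2A_3| = √((-5)² + (-12)²) = √169 = 13
|A_3A_4| = √((0)² + (-5)²) = √25 = 5
|A_4A_5| = √((-12)² + (9)²) = √225 = 15
|A_5A_6| = √((-12)² + (0)²) = √144 = 12
|A_6A_1| = √((15)² + (8)²) = √289 = 17
Perimeter = 14 + 13 + 5 + 15 + 12 + 17 = 76.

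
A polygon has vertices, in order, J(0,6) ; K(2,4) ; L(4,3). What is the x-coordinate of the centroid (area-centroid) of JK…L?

Apply the shoelace formula. First the cross-terms c_i = x_i·y_{i+1} − x_{i+1}·y_i:
  -12, -10, 24  ⇒  2A = 2, A = 1.
Then Σ (x_i + x_{i+1})·c_i = 12, so x̄ = 12 / (6·1) = 2.

2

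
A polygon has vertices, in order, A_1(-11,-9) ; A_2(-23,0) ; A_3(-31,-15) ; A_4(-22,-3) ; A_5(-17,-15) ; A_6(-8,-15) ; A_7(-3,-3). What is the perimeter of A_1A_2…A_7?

92

|A_1A_2| = √((-12)² + (9)²) = √225 = 15
|A_2A_3| = √((-8)² + (-15)²) = √289 = 17
|A_3A_4| = √((9)² + (12)²) = √225 = 15
|A_4A_5| = √((5)² + (-12)²) = √169 = 13
|A_5A_6| = √((9)² + (0)²) = √81 = 9
|A_6A_7| = √((5)² + (12)²) = √169 = 13
|A_7A_1| = √((-8)² + (-6)²) = √100 = 10
Perimeter = 15 + 17 + 15 + 13 + 9 + 13 + 10 = 92.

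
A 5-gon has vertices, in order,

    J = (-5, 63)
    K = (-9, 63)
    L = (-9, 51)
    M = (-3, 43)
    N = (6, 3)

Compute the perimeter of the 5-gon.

128

|JK| = √((-4)² + (0)²) = √16 = 4
|KL| = √((0)² + (-12)²) = √144 = 12
|LM| = √((6)² + (-8)²) = √100 = 10
|MN| = √((9)² + (-40)²) = √1681 = 41
|NJ| = √((-11)² + (60)²) = √3721 = 61
Perimeter = 4 + 12 + 10 + 41 + 61 = 128.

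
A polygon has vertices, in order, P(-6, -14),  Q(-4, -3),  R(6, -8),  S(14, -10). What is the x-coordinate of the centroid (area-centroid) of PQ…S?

11/12

Apply the shoelace (surveyor's) formula. First the cross-terms c_i = x_i·y_{i+1} − x_{i+1}·y_i:
  -38, 50, 52, -256  ⇒  2A = -192, A = -96.
Then Σ (x_i + x_{i+1})·c_i = -528, so x̄ = -528 / (6·(-96)) = 11/12.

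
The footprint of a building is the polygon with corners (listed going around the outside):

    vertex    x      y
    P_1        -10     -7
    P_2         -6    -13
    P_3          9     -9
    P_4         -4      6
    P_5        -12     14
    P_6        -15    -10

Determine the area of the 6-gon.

Apply the surveyor's formula: 2A = Σ (x_i·y_{i+1} − x_{i+1}·y_i), indices taken mod 6.
Σ = (88) + (171) + (18) + (16) + (330) + (5) = 628
Area = |Σ|/2 = 314.

314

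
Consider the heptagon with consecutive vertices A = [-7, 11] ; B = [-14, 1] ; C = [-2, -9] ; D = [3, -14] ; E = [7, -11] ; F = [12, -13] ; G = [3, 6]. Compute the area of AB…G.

Σ = (147) + (128) + (55) + (65) + (41) + (111) + (75) = 622
Area = |Σ|/2 = 311.

311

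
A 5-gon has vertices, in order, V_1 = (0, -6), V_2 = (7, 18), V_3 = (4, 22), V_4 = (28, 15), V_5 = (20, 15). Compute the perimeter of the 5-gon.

92

|V_1V_2| = √((7)² + (24)²) = √625 = 25
|V_2V_3| = √((-3)² + (4)²) = √25 = 5
|V_3V_4| = √((24)² + (-7)²) = √625 = 25
|V_4V_5| = √((-8)² + (0)²) = √64 = 8
|V_5V_1| = √((-20)² + (-21)²) = √841 = 29
Perimeter = 25 + 5 + 25 + 8 + 29 = 92.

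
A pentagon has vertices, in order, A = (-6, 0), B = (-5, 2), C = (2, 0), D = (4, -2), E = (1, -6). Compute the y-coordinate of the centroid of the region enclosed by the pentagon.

Apply Gauss's area formula. First the cross-terms c_i = x_i·y_{i+1} − x_{i+1}·y_i:
  -12, -4, -4, -22, -36  ⇒  2A = -78, A = -39.
Then Σ (y_i + y_{i+1})·c_i = 368, so ȳ = 368 / (6·(-39)) = -184/117.

-184/117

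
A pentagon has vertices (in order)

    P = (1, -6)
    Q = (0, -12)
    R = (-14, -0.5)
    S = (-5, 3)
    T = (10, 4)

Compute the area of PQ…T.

169.25

Apply the shoelace formula: 2A = Σ (x_i·y_{i+1} − x_{i+1}·y_i), indices taken mod 5.
Cross-terms: -12, -168, -44.5, -50, -64  ⇒  Σ = -338.5
Area = |Σ|/2 = 169.25.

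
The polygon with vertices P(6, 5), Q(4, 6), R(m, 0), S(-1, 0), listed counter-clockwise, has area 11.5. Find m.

-2

Write out the shoelace sum; only the two edges meeting at R involve m:
2·Area = [(4·0 − m·6) + (m·0 − (-1)·0)] + 11
       = -6·m + 11 = 23
⇒ m = -2.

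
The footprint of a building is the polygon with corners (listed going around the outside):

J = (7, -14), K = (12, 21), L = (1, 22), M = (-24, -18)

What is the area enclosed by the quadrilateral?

Σ = (315) + (243) + (510) + (462) = 1530
Area = |Σ|/2 = 765.

765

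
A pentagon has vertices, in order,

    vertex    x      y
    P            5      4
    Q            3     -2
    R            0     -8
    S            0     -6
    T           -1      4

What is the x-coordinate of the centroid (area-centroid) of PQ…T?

Apply the shoelace formula. First the cross-terms c_i = x_i·y_{i+1} − x_{i+1}·y_i:
  -22, -24, 0, -6, -24  ⇒  2A = -76, A = -38.
Then Σ (x_i + x_{i+1})·c_i = -338, so x̄ = -338 / (6·(-38)) = 169/114.

169/114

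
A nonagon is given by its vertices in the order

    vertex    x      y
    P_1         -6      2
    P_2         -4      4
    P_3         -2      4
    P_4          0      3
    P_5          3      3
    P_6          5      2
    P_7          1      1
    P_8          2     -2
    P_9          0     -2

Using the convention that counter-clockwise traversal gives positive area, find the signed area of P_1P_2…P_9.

-32.5

Apply the shoelace (surveyor's) formula: 2A = Σ (x_i·y_{i+1} − x_{i+1}·y_i), indices taken mod 9.
Σ = (-16) + (-8) + (-6) + (-9) + (-9) + (3) + (-4) + (-4) + (-12) = -65
Signed area = Σ/2 = -32.5 (negative ⇒ clockwise traversal).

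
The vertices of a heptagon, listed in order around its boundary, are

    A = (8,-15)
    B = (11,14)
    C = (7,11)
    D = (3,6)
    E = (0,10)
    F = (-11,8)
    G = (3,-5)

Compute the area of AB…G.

237.5

Apply the shoelace (surveyor's) formula: 2A = Σ (x_i·y_{i+1} − x_{i+1}·y_i), indices taken mod 7.
A→B: (8)(14) − (11)(-15) = 277
B→C: (11)(11) − (7)(14) = 23
C→D: (7)(6) − (3)(11) = 9
D→E: (3)(10) − (0)(6) = 30
E→F: (0)(8) − (-11)(10) = 110
F→G: (-11)(-5) − (3)(8) = 31
G→A: (3)(-15) − (8)(-5) = -5
Σ = 475
Area = |Σ|/2 = 237.5.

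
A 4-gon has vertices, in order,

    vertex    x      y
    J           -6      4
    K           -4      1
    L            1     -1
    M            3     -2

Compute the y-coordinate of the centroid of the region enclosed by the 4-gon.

47/42

Apply the shoelace (surveyor's) formula. First the cross-terms c_i = x_i·y_{i+1} − x_{i+1}·y_i:
  10, 3, 1, 0  ⇒  2A = 14, A = 7.
Then Σ (y_i + y_{i+1})·c_i = 47, so ȳ = 47 / (6·7) = 47/42.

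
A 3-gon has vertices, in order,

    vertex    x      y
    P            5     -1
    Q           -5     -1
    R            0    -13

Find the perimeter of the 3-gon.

36

|PQ| = √((-10)² + (0)²) = √100 = 10
|QR| = √((5)² + (-12)²) = √169 = 13
|RP| = √((5)² + (12)²) = √169 = 13
Perimeter = 10 + 13 + 13 = 36.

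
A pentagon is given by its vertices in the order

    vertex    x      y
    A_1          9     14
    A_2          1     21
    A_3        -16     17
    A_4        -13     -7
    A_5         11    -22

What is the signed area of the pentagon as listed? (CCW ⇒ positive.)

788

Apply the shoelace (surveyor's) formula: 2A = Σ (x_i·y_{i+1} − x_{i+1}·y_i), indices taken mod 5.
Cross-terms: 175, 353, 333, 363, 352  ⇒  Σ = 1576
Signed area = Σ/2 = 788 (positive ⇒ counter-clockwise traversal).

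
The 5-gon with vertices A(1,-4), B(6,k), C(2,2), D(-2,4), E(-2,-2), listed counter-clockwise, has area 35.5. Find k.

-1

Write out the shoelace sum; only the two edges meeting at B involve k:
2·Area = [(1·k − 6·(-4)) + (6·2 − 2·k)] + 34
       = -1·k + 70 = 71
⇒ k = -1.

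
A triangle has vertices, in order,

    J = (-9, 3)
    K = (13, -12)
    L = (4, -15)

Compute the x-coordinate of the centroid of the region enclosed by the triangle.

8/3

Apply the surveyor's formula. First the cross-terms c_i = x_i·y_{i+1} − x_{i+1}·y_i:
  69, -147, -123  ⇒  2A = -201, A = -100.5.
Then Σ (x_i + x_{i+1})·c_i = -1608, so x̄ = -1608 / (6·(-100.5)) = 8/3.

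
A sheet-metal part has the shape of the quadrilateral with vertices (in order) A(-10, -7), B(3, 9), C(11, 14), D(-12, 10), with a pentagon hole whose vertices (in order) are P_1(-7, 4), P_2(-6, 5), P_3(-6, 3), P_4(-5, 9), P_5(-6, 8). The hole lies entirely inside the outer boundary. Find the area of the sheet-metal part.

164

Outer boundary:
Apply the shoelace (surveyor's) formula: 2A = Σ (x_i·y_{i+1} − x_{i+1}·y_i), indices taken mod 4.
Σ = (-69) + (-57) + (278) + (184) = 336
Area = |Σ|/2 = 168.
Hole:
Apply the surveyor's formula: 2A = Σ (x_i·y_{i+1} − x_{i+1}·y_i), indices taken mod 5.
Cross-terms: -11, 12, -39, 14, 32  ⇒  Σ = 8
Area = |Σ|/2 = 4.
Net area = 168 − 4 = 164.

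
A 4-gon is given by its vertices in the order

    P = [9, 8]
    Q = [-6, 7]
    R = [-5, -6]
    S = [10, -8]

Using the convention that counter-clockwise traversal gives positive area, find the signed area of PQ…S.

Apply the shoelace (surveyor's) formula: 2A = Σ (x_i·y_{i+1} − x_{i+1}·y_i), indices taken mod 4.
Cross-terms: 111, 71, 100, 152  ⇒  Σ = 434
Signed area = Σ/2 = 217 (positive ⇒ counter-clockwise traversal).

217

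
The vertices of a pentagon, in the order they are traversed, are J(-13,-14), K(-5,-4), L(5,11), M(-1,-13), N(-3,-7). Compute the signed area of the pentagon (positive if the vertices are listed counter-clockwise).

-94

Apply the surveyor's formula: 2A = Σ (x_i·y_{i+1} − x_{i+1}·y_i), indices taken mod 5.
Σ = (-18) + (-35) + (-54) + (-32) + (-49) = -188
Signed area = Σ/2 = -94 (negative ⇒ clockwise traversal).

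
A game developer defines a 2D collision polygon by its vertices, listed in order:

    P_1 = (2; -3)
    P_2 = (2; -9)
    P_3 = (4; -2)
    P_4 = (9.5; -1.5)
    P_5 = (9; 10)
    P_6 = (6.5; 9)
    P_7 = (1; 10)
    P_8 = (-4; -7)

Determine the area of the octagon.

Σ = (-12) + (32) + (13) + (108.5) + (16) + (56) + (33) + (26) = 272.5
Area = |Σ|/2 = 136.25.

136.25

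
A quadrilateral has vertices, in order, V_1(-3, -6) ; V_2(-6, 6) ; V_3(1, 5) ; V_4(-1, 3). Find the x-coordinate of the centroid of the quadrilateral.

Apply the shoelace (surveyor's) formula. First the cross-terms c_i = x_i·y_{i+1} − x_{i+1}·y_i:
  -54, -36, 8, 15  ⇒  2A = -67, A = -33.5.
Then Σ (x_i + x_{i+1})·c_i = 606, so x̄ = 606 / (6·(-33.5)) = -202/67.

-202/67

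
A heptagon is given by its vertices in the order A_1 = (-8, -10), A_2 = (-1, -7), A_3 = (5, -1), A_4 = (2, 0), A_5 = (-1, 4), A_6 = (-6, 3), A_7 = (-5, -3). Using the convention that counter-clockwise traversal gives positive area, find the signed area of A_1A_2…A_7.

Apply the shoelace formula: 2A = Σ (x_i·y_{i+1} − x_{i+1}·y_i), indices taken mod 7.
A_1→A_2: (-8)(-7) − (-1)(-10) = 46
A_2→A_3: (-1)(-1) − (5)(-7) = 36
A_3→A_4: (5)(0) − (2)(-1) = 2
A_4→A_5: (2)(4) − (-1)(0) = 8
A_5→A_6: (-1)(3) − (-6)(4) = 21
A_6→A_7: (-6)(-3) − (-5)(3) = 33
A_7→A_1: (-5)(-10) − (-8)(-3) = 26
Σ = 172
Signed area = Σ/2 = 86 (positive ⇒ counter-clockwise traversal).

86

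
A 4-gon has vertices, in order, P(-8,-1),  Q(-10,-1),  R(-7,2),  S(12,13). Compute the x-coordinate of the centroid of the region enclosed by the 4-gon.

-24/13

Apply the shoelace (surveyor's) formula. First the cross-terms c_i = x_i·y_{i+1} − x_{i+1}·y_i:
  -2, -27, -115, 92  ⇒  2A = -52, A = -26.
Then Σ (x_i + x_{i+1})·c_i = 288, so x̄ = 288 / (6·(-26)) = -24/13.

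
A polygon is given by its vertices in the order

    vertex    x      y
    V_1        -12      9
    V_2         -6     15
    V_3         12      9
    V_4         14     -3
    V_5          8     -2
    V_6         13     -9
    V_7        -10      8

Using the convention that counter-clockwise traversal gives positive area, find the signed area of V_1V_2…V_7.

-276

Apply the surveyor's formula: 2A = Σ (x_i·y_{i+1} − x_{i+1}·y_i), indices taken mod 7.
V_1→V_2: (-12)(15) − (-6)(9) = -126
V_2→V_3: (-6)(9) − (12)(15) = -234
V_3→V_4: (12)(-3) − (14)(9) = -162
V_4→V_5: (14)(-2) − (8)(-3) = -4
V_5→V_6: (8)(-9) − (13)(-2) = -46
V_6→V_7: (13)(8) − (-10)(-9) = 14
V_7→V_1: (-10)(9) − (-12)(8) = 6
Σ = -552
Signed area = Σ/2 = -276 (negative ⇒ clockwise traversal).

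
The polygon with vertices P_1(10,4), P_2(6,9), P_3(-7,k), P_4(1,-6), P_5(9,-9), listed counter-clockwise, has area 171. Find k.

0

Write out the shoelace sum; only the two edges meeting at P_3 involve k:
2·Area = [(6·k − (-7)·9) + ((-7)·(-6) − 1·k)] + 237
       = 5·k + 342 = 342
⇒ k = 0.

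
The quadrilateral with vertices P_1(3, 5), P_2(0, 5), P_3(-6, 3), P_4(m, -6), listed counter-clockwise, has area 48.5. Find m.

The doubled signed area Σ (x_i y_{i+1} − x_{i+1} y_i) is linear in m.
With m=0 it equals 99; the coefficient of m is 2 (from the two edges through P_4).
So 2·m + 99 = 2·48.5 = 97 ⇒ m = -1.

-1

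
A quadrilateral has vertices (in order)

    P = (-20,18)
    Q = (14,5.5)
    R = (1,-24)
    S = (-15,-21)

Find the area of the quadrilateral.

887.25

Apply the shoelace (surveyor's) formula: 2A = Σ (x_i·y_{i+1} − x_{i+1}·y_i), indices taken mod 4.
P→Q: (-20)(5.5) − (14)(18) = -362
Q→R: (14)(-24) − (1)(5.5) = -341.5
R→S: (1)(-21) − (-15)(-24) = -381
S→P: (-15)(18) − (-20)(-21) = -690
Σ = -1774.5
Area = |Σ|/2 = 887.25.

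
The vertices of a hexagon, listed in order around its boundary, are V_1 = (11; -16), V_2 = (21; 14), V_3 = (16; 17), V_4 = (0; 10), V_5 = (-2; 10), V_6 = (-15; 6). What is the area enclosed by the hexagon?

Apply the shoelace (surveyor's) formula: 2A = Σ (x_i·y_{i+1} − x_{i+1}·y_i), indices taken mod 6.
Σ = (490) + (133) + (160) + (20) + (138) + (174) = 1115
Area = |Σ|/2 = 557.5.

557.5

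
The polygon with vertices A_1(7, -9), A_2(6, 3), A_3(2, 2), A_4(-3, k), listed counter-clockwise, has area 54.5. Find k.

1

The doubled signed area Σ (x_i y_{i+1} − x_{i+1} y_i) is linear in k.
With k=0 it equals 114; the coefficient of k is -5 (from the two edges through A_4).
So -5·k + 114 = 2·54.5 = 109 ⇒ k = 1.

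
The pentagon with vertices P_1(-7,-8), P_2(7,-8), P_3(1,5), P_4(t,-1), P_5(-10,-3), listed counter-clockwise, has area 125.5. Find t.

Write out the shoelace sum; only the two edges meeting at P_4 involve t:
2·Area = [(1·(-1) − t·5) + (t·(-3) − (-10)·(-1))] + 214
       = -8·t + 203 = 251
⇒ t = -6.

-6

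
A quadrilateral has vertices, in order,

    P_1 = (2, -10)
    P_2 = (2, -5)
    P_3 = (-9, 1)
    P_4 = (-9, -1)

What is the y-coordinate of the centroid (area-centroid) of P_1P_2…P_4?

-30/7

Apply the surveyor's formula. First the cross-terms c_i = x_i·y_{i+1} − x_{i+1}·y_i:
  10, -43, 18, 92  ⇒  2A = 77, A = 38.5.
Then Σ (y_i + y_{i+1})·c_i = -990, so ȳ = -990 / (6·38.5) = -30/7.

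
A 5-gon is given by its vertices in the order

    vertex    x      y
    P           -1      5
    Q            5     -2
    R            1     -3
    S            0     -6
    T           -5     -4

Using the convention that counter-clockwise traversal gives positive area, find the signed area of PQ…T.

-50.5

Cross-terms: -23, -13, -6, -30, -29  ⇒  Σ = -101
Signed area = Σ/2 = -50.5 (negative ⇒ clockwise traversal).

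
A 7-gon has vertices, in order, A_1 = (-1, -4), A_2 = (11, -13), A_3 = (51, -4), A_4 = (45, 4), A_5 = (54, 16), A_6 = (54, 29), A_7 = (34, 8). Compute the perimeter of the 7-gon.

|A_1A_2| = √((12)² + (-9)²) = √225 = 15
|A_2A_3| = √((40)² + (9)²) = √1681 = 41
|A_3A_4| = √((-6)² + (8)²) = √100 = 10
|A_4A_5| = √((9)² + (12)²) = √225 = 15
|A_5A_6| = √((0)² + (13)²) = √169 = 13
|A_6A_7| = √((-20)² + (-21)²) = √841 = 29
|A_7A_1| = √((-35)² + (-12)²) = √1369 = 37
Perimeter = 15 + 41 + 10 + 15 + 13 + 29 + 37 = 160.

160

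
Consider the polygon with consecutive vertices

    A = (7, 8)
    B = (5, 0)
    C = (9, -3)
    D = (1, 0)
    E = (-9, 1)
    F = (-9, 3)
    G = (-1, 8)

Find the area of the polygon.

Cross-terms: -40, -15, 3, 1, -18, -69, -64  ⇒  Σ = -202
Area = |Σ|/2 = 101.

101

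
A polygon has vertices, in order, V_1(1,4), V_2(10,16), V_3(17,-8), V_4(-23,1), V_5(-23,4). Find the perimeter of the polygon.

|V_1V_2| = √((9)² + (12)²) = √225 = 15
|V_2V_3| = √((7)² + (-24)²) = √625 = 25
|V_3V_4| = √((-40)² + (9)²) = √1681 = 41
|V_4V_5| = √((0)² + (3)²) = √9 = 3
|V_5V_1| = √((24)² + (0)²) = √576 = 24
Perimeter = 15 + 25 + 41 + 3 + 24 = 108.

108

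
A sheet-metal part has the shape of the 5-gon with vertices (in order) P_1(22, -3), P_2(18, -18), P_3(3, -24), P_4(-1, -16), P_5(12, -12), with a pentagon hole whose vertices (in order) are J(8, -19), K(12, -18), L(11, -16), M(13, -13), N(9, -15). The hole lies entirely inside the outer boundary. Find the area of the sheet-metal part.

167

Outer boundary:
Cross-terms: -342, -378, -72, 204, 228  ⇒  Σ = -360
Area = |Σ|/2 = 180.
Hole:
Apply Gauss's area formula: 2A = Σ (x_i·y_{i+1} − x_{i+1}·y_i), indices taken mod 5.
Cross-terms: 84, 6, 65, -78, -51  ⇒  Σ = 26
Area = |Σ|/2 = 13.
Net area = 180 − 13 = 167.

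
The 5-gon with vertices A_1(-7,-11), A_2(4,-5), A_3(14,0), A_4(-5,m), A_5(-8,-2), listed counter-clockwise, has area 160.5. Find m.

Write out the shoelace sum; only the two edges meeting at A_4 involve m:
2·Area = [(14·m − (-5)·0) + ((-5)·(-2) − (-8)·m)] + 223
       = 22·m + 233 = 321
⇒ m = 4.

4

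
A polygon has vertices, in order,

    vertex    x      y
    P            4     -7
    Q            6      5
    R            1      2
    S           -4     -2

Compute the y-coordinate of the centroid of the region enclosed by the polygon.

Apply the shoelace formula. First the cross-terms c_i = x_i·y_{i+1} − x_{i+1}·y_i:
  62, 7, 6, 36  ⇒  2A = 111, A = 55.5.
Then Σ (y_i + y_{i+1})·c_i = -399, so ȳ = -399 / (6·55.5) = -133/111.

-133/111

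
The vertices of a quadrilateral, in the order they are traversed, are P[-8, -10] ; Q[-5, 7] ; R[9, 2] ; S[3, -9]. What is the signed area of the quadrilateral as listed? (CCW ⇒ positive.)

-184

Σ = (-106) + (-73) + (-87) + (-102) = -368
Signed area = Σ/2 = -184 (negative ⇒ clockwise traversal).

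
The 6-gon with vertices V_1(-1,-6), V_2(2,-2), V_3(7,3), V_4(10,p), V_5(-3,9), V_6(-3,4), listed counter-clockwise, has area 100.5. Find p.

The doubled signed area Σ (x_i y_{i+1} − x_{i+1} y_i) is linear in p.
With p=0 it equals 131; the coefficient of p is 10 (from the two edges through V_4).
So 10·p + 131 = 2·100.5 = 201 ⇒ p = 7.

7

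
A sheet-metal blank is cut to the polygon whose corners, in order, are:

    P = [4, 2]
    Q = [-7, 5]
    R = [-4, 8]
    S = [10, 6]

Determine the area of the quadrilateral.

55

Σ = (34) + (-36) + (-104) + (-4) = -110
Area = |Σ|/2 = 55.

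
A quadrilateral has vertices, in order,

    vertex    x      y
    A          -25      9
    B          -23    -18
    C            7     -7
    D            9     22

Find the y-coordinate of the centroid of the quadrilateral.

Apply the shoelace formula. First the cross-terms c_i = x_i·y_{i+1} − x_{i+1}·y_i:
  657, 287, 217, 631  ⇒  2A = 1792, A = 896.
Then Σ (y_i + y_{i+1})·c_i = 9728, so ȳ = 9728 / (6·896) = 38/21.

38/21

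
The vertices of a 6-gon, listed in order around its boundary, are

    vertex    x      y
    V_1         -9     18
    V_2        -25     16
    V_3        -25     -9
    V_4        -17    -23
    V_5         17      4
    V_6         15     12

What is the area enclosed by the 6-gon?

1099

Apply the shoelace formula: 2A = Σ (x_i·y_{i+1} − x_{i+1}·y_i), indices taken mod 6.
Σ = (306) + (625) + (422) + (323) + (144) + (378) = 2198
Area = |Σ|/2 = 1099.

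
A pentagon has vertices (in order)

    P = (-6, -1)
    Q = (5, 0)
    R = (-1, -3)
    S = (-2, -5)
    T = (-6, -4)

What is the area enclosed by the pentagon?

25.5

Apply Gauss's area formula: 2A = Σ (x_i·y_{i+1} − x_{i+1}·y_i), indices taken mod 5.
Cross-terms: 5, -15, -1, -22, -18  ⇒  Σ = -51
Area = |Σ|/2 = 25.5.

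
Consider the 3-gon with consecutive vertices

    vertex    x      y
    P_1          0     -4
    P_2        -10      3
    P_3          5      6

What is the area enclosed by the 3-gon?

67.5

Apply the surveyor's formula: 2A = Σ (x_i·y_{i+1} − x_{i+1}·y_i), indices taken mod 3.
P_1→P_2: (0)(3) − (-10)(-4) = -40
P_2→P_3: (-10)(6) − (5)(3) = -75
P_3→P_1: (5)(-4) − (0)(6) = -20
Σ = -135
Area = |Σ|/2 = 67.5.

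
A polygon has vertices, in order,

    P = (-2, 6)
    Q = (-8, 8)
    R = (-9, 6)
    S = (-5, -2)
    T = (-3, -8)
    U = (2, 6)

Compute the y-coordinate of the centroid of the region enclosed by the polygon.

Apply Gauss's area formula. First the cross-terms c_i = x_i·y_{i+1} − x_{i+1}·y_i:
  32, 24, 48, 34, -2, 24  ⇒  2A = 160, A = 80.
Then Σ (y_i + y_{i+1})·c_i = 928, so ȳ = 928 / (6·80) = 29/15.

29/15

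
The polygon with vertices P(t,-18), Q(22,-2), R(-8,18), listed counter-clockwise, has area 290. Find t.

17

The doubled signed area Σ (x_i y_{i+1} − x_{i+1} y_i) is linear in t.
With t=0 it equals 920; the coefficient of t is -20 (from the two edges through P).
So -20·t + 920 = 2·290 = 580 ⇒ t = 17.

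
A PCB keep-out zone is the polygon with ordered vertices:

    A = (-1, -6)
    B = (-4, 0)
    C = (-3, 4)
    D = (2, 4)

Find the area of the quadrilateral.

A→B: (-1)(0) − (-4)(-6) = -24
B→C: (-4)(4) − (-3)(0) = -16
C→D: (-3)(4) − (2)(4) = -20
D→A: (2)(-6) − (-1)(4) = -8
Σ = -68
Area = |Σ|/2 = 34.

34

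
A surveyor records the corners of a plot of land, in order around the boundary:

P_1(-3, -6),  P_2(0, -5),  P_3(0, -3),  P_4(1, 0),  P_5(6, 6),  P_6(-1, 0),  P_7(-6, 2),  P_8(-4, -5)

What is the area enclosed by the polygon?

Σ = (15) + (0) + (3) + (6) + (6) + (-2) + (38) + (9) = 75
Area = |Σ|/2 = 37.5.

37.5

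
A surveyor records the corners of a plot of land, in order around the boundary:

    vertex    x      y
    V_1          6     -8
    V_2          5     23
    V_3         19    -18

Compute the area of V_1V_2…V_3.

196.5

Apply the surveyor's formula: 2A = Σ (x_i·y_{i+1} − x_{i+1}·y_i), indices taken mod 3.
Σ = (178) + (-527) + (-44) = -393
Area = |Σ|/2 = 196.5.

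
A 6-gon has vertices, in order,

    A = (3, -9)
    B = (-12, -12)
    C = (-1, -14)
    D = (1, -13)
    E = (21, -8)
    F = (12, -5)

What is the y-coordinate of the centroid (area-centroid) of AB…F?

Apply the shoelace (surveyor's) formula. First the cross-terms c_i = x_i·y_{i+1} − x_{i+1}·y_i:
  -144, 156, 27, 265, -9, -93  ⇒  2A = 202, A = 101.
Then Σ (y_i + y_{i+1})·c_i = -5907, so ȳ = -5907 / (6·101) = -1969/202.

-1969/202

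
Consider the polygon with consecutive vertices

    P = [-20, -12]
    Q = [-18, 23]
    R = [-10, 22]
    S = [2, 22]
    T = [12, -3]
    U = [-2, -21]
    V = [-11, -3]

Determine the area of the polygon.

Apply the shoelace formula: 2A = Σ (x_i·y_{i+1} − x_{i+1}·y_i), indices taken mod 7.
Cross-terms: -676, -166, -264, -270, -258, -225, 72  ⇒  Σ = -1787
Area = |Σ|/2 = 893.5.

893.5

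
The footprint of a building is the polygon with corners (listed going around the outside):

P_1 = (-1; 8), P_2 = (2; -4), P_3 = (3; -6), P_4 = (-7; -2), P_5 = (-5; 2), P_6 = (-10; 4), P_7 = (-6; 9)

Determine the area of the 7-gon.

Σ = (-12) + (0) + (-48) + (-24) + (0) + (-66) + (-39) = -189
Area = |Σ|/2 = 94.5.

94.5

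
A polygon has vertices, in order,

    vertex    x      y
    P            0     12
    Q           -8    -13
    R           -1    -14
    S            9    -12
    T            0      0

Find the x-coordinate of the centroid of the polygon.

-5/9

Apply the surveyor's formula. First the cross-terms c_i = x_i·y_{i+1} − x_{i+1}·y_i:
  96, 99, 138, 0, 0  ⇒  2A = 333, A = 166.5.
Then Σ (x_i + x_{i+1})·c_i = -555, so x̄ = -555 / (6·166.5) = -5/9.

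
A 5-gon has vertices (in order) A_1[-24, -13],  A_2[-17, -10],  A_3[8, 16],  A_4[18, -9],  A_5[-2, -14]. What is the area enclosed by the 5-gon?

Apply the surveyor's formula: 2A = Σ (x_i·y_{i+1} − x_{i+1}·y_i), indices taken mod 5.
Σ = (19) + (-192) + (-360) + (-270) + (-310) = -1113
Area = |Σ|/2 = 556.5.

556.5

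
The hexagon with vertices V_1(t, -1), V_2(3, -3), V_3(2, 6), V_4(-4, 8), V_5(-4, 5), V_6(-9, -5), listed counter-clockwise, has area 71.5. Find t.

Write out the shoelace sum; only the two edges meeting at V_1 involve t:
2·Area = [((-9)·(-1) − t·(-5)) + (t·(-3) − 3·(-1))] + 141
       = 2·t + 153 = 143
⇒ t = -5.

-5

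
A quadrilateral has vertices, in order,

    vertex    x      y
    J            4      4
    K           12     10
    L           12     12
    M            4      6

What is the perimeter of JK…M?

|JK| = √((8)² + (6)²) = √100 = 10
|KL| = √((0)² + (2)²) = √4 = 2
|LM| = √((-8)² + (-6)²) = √100 = 10
|MJ| = √((0)² + (-2)²) = √4 = 2
Perimeter = 10 + 2 + 10 + 2 = 24.

24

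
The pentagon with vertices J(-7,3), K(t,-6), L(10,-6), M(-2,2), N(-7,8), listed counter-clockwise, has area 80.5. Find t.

-2

The doubled signed area Σ (x_i y_{i+1} − x_{i+1} y_i) is linear in t.
With t=0 it equals 143; the coefficient of t is -9 (from the two edges through K).
So -9·t + 143 = 2·80.5 = 161 ⇒ t = -2.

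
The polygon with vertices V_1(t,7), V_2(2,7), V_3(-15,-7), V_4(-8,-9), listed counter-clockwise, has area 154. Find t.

13

The doubled signed area Σ (x_i y_{i+1} − x_{i+1} y_i) is linear in t.
With t=0 it equals 100; the coefficient of t is 16 (from the two edges through V_1).
So 16·t + 100 = 2·154 = 308 ⇒ t = 13.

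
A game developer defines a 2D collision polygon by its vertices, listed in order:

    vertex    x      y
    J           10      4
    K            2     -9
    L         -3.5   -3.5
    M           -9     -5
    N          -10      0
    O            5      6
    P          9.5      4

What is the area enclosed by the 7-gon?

149.75

Σ = (-98) + (-38.5) + (-14) + (-50) + (-60) + (-37) + (-2) = -299.5
Area = |Σ|/2 = 149.75.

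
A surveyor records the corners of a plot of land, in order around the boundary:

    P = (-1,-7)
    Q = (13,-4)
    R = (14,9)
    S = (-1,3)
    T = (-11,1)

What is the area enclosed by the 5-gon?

214.5

Apply the surveyor's formula: 2A = Σ (x_i·y_{i+1} − x_{i+1}·y_i), indices taken mod 5.
Σ = (95) + (173) + (51) + (32) + (78) = 429
Area = |Σ|/2 = 214.5.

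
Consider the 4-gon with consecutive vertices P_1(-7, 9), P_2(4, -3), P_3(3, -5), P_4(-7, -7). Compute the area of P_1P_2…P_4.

Cross-terms: -15, -11, -56, -112  ⇒  Σ = -194
Area = |Σ|/2 = 97.

97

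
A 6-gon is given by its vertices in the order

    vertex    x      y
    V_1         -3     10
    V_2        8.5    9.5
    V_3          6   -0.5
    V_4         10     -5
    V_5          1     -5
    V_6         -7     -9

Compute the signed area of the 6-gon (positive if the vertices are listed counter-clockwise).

Σ = (-113.5) + (-61.25) + (-25) + (-45) + (-44) + (-97) = -385.75
Signed area = Σ/2 = -192.875 (negative ⇒ clockwise traversal).

-192.875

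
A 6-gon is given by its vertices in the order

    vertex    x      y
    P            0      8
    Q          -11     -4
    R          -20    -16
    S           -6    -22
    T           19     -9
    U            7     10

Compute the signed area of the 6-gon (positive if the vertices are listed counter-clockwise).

Cross-terms: 88, 96, 344, 472, 253, 56  ⇒  Σ = 1309
Signed area = Σ/2 = 654.5 (positive ⇒ counter-clockwise traversal).

654.5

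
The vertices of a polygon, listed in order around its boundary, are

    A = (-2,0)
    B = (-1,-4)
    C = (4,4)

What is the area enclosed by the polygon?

14

Apply Gauss's area formula: 2A = Σ (x_i·y_{i+1} − x_{i+1}·y_i), indices taken mod 3.
Σ = (8) + (12) + (8) = 28
Area = |Σ|/2 = 14.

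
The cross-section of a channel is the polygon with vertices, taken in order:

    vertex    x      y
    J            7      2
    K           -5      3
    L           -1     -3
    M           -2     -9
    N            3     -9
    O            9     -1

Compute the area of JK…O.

100

Apply the shoelace (surveyor's) formula: 2A = Σ (x_i·y_{i+1} − x_{i+1}·y_i), indices taken mod 6.
Σ = (31) + (18) + (3) + (45) + (78) + (25) = 200
Area = |Σ|/2 = 100.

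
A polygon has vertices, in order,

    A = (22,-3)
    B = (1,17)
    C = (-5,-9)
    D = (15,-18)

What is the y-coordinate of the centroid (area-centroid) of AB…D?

-120/49

Apply the surveyor's formula. First the cross-terms c_i = x_i·y_{i+1} − x_{i+1}·y_i:
  377, 76, 225, 351  ⇒  2A = 1029, A = 514.5.
Then Σ (y_i + y_{i+1})·c_i = -7560, so ȳ = -7560 / (6·514.5) = -120/49.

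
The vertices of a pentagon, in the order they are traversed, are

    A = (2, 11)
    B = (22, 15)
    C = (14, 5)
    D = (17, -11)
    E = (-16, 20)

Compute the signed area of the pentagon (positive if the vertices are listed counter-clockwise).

-301.5

Apply the surveyor's formula: 2A = Σ (x_i·y_{i+1} − x_{i+1}·y_i), indices taken mod 5.
Cross-terms: -212, -100, -239, 164, -216  ⇒  Σ = -603
Signed area = Σ/2 = -301.5 (negative ⇒ clockwise traversal).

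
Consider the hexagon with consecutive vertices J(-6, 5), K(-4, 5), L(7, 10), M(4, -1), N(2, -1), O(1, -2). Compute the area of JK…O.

Apply the shoelace formula: 2A = Σ (x_i·y_{i+1} − x_{i+1}·y_i), indices taken mod 6.
Σ = (-10) + (-75) + (-47) + (-2) + (-3) + (-7) = -144
Area = |Σ|/2 = 72.

72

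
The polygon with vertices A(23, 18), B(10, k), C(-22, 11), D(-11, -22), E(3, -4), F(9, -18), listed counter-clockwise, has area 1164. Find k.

25

The doubled signed area Σ (x_i y_{i+1} − x_{i+1} y_i) is linear in k.
With k=0 it equals 1203; the coefficient of k is 45 (from the two edges through B).
So 45·k + 1203 = 2·1164 = 2328 ⇒ k = 25.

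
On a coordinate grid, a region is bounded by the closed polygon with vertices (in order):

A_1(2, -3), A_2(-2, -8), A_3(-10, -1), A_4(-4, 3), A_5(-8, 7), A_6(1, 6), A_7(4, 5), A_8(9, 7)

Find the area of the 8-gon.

Apply the shoelace (surveyor's) formula: 2A = Σ (x_i·y_{i+1} − x_{i+1}·y_i), indices taken mod 8.
Σ = (-22) + (-78) + (-34) + (-4) + (-55) + (-19) + (-17) + (-41) = -270
Area = |Σ|/2 = 135.

135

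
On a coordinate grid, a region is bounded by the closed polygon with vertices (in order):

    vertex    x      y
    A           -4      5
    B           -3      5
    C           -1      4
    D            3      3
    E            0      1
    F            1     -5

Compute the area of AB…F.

Apply the surveyor's formula: 2A = Σ (x_i·y_{i+1} − x_{i+1}·y_i), indices taken mod 6.
A→B: (-4)(5) − (-3)(5) = -5
B→C: (-3)(4) − (-1)(5) = -7
C→D: (-1)(3) − (3)(4) = -15
D→E: (3)(1) − (0)(3) = 3
E→F: (0)(-5) − (1)(1) = -1
F→A: (1)(5) − (-4)(-5) = -15
Σ = -40
Area = |Σ|/2 = 20.

20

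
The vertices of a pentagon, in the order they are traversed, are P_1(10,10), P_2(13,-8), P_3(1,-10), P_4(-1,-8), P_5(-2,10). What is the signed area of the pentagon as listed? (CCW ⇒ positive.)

Apply the shoelace formula: 2A = Σ (x_i·y_{i+1} − x_{i+1}·y_i), indices taken mod 5.
P_1→P_2: (10)(-8) − (13)(10) = -210
P_2→P_3: (13)(-10) − (1)(-8) = -122
P_3→P_4: (1)(-8) − (-1)(-10) = -18
P_4→P_5: (-1)(10) − (-2)(-8) = -26
P_5→P_1: (-2)(10) − (10)(10) = -120
Σ = -496
Signed area = Σ/2 = -248 (negative ⇒ clockwise traversal).

-248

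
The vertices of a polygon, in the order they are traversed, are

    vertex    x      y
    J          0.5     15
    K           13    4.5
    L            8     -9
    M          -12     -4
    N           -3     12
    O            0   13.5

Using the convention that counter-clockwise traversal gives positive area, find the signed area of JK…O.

-344.5

Σ = (-192.75) + (-153) + (-140) + (-156) + (-40.5) + (-6.75) = -689
Signed area = Σ/2 = -344.5 (negative ⇒ clockwise traversal).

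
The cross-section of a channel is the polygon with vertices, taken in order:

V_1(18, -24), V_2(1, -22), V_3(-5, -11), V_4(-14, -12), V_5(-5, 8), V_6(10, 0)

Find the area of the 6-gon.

539.5

Σ = (-372) + (-121) + (-94) + (-172) + (-80) + (-240) = -1079
Area = |Σ|/2 = 539.5.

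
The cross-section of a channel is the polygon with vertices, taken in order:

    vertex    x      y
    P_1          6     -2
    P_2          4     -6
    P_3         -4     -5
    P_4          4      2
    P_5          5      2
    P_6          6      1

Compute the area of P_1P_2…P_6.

43.5

Apply the surveyor's formula: 2A = Σ (x_i·y_{i+1} − x_{i+1}·y_i), indices taken mod 6.
Σ = (-28) + (-44) + (12) + (-2) + (-7) + (-18) = -87
Area = |Σ|/2 = 43.5.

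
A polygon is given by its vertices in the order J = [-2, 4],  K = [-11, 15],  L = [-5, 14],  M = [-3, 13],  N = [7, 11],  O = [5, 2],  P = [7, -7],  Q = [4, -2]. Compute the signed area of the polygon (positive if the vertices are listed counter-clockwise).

-138

Apply Gauss's area formula: 2A = Σ (x_i·y_{i+1} − x_{i+1}·y_i), indices taken mod 8.
Cross-terms: 14, -79, -23, -124, -41, -49, 14, 12  ⇒  Σ = -276
Signed area = Σ/2 = -138 (negative ⇒ clockwise traversal).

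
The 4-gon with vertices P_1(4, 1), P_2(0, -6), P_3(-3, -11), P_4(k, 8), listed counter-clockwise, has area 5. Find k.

Write out the shoelace sum; only the two edges meeting at P_4 involve k:
2·Area = [((-3)·8 − k·(-11)) + (k·1 − 4·8)] + -42
       = 12·k + -98 = 10
⇒ k = 9.

9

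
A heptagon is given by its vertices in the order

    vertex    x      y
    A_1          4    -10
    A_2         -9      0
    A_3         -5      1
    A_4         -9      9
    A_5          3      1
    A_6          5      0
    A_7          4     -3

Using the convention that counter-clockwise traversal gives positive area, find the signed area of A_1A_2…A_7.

Apply Gauss's area formula: 2A = Σ (x_i·y_{i+1} − x_{i+1}·y_i), indices taken mod 7.
Σ = (-90) + (-9) + (-36) + (-36) + (-5) + (-15) + (-28) = -219
Signed area = Σ/2 = -109.5 (negative ⇒ clockwise traversal).

-109.5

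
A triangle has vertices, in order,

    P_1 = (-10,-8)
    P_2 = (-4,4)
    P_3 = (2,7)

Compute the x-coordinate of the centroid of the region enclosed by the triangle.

Apply the surveyor's formula. First the cross-terms c_i = x_i·y_{i+1} − x_{i+1}·y_i:
  -72, -36, 54  ⇒  2A = -54, A = -27.
Then Σ (x_i + x_{i+1})·c_i = 648, so x̄ = 648 / (6·(-27)) = -4.

-4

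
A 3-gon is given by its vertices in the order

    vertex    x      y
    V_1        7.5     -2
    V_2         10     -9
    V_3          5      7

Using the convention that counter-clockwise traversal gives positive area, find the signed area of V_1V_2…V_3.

2.5

Apply the shoelace formula: 2A = Σ (x_i·y_{i+1} − x_{i+1}·y_i), indices taken mod 3.
Σ = (-47.5) + (115) + (-62.5) = 5
Signed area = Σ/2 = 2.5 (positive ⇒ counter-clockwise traversal).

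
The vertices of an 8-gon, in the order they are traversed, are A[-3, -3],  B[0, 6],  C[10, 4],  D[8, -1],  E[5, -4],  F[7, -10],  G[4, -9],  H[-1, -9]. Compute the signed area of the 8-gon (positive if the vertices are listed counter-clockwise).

Apply the shoelace formula: 2A = Σ (x_i·y_{i+1} − x_{i+1}·y_i), indices taken mod 8.
Cross-terms: -18, -60, -42, -27, -22, -23, -45, -24  ⇒  Σ = -261
Signed area = Σ/2 = -130.5 (negative ⇒ clockwise traversal).

-130.5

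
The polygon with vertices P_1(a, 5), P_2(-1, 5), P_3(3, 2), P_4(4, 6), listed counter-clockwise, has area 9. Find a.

Write out the shoelace sum; only the two edges meeting at P_1 involve a:
2·Area = [(4·5 − a·6) + (a·5 − (-1)·5)] + -7
       = -1·a + 18 = 18
⇒ a = 0.

0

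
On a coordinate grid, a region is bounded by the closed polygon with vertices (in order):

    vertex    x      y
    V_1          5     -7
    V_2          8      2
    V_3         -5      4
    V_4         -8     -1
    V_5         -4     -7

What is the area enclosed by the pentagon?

Σ = (66) + (42) + (37) + (52) + (63) = 260
Area = |Σ|/2 = 130.

130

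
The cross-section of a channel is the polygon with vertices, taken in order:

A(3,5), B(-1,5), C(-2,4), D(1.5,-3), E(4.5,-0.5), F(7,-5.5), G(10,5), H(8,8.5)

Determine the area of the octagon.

83.5

Σ = (20) + (6) + (0) + (12.75) + (-21.25) + (90) + (45) + (14.5) = 167
Area = |Σ|/2 = 83.5.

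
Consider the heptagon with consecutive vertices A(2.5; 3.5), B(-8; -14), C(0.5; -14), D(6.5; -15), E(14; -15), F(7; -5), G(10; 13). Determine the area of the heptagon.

243.25

Σ = (-7) + (119) + (83.5) + (112.5) + (35) + (141) + (2.5) = 486.5
Area = |Σ|/2 = 243.25.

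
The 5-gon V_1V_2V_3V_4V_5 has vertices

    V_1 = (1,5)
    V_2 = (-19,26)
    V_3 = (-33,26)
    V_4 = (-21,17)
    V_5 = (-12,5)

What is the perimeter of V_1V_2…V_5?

|V_1V_2| = √((-20)² + (21)²) = √841 = 29
|V_2V_3| = √((-14)² + (0)²) = √196 = 14
|V_3V_4| = √((12)² + (-9)²) = √225 = 15
|V_4V_5| = √((9)² + (-12)²) = √225 = 15
|V_5V_1| = √((13)² + (0)²) = √169 = 13
Perimeter = 29 + 14 + 15 + 15 + 13 = 86.

86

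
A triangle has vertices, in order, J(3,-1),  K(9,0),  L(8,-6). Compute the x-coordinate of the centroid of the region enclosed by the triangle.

20/3

Apply the shoelace (surveyor's) formula. First the cross-terms c_i = x_i·y_{i+1} − x_{i+1}·y_i:
  9, -54, 10  ⇒  2A = -35, A = -17.5.
Then Σ (x_i + x_{i+1})·c_i = -700, so x̄ = -700 / (6·(-17.5)) = 20/3.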